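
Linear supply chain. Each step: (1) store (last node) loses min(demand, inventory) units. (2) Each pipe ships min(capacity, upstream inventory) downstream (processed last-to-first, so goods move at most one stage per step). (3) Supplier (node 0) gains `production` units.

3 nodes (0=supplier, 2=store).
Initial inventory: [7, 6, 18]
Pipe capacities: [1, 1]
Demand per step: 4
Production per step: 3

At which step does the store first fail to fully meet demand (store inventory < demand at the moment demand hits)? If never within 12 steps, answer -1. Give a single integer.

Step 1: demand=4,sold=4 ship[1->2]=1 ship[0->1]=1 prod=3 -> [9 6 15]
Step 2: demand=4,sold=4 ship[1->2]=1 ship[0->1]=1 prod=3 -> [11 6 12]
Step 3: demand=4,sold=4 ship[1->2]=1 ship[0->1]=1 prod=3 -> [13 6 9]
Step 4: demand=4,sold=4 ship[1->2]=1 ship[0->1]=1 prod=3 -> [15 6 6]
Step 5: demand=4,sold=4 ship[1->2]=1 ship[0->1]=1 prod=3 -> [17 6 3]
Step 6: demand=4,sold=3 ship[1->2]=1 ship[0->1]=1 prod=3 -> [19 6 1]
Step 7: demand=4,sold=1 ship[1->2]=1 ship[0->1]=1 prod=3 -> [21 6 1]
Step 8: demand=4,sold=1 ship[1->2]=1 ship[0->1]=1 prod=3 -> [23 6 1]
Step 9: demand=4,sold=1 ship[1->2]=1 ship[0->1]=1 prod=3 -> [25 6 1]
Step 10: demand=4,sold=1 ship[1->2]=1 ship[0->1]=1 prod=3 -> [27 6 1]
Step 11: demand=4,sold=1 ship[1->2]=1 ship[0->1]=1 prod=3 -> [29 6 1]
Step 12: demand=4,sold=1 ship[1->2]=1 ship[0->1]=1 prod=3 -> [31 6 1]
First stockout at step 6

6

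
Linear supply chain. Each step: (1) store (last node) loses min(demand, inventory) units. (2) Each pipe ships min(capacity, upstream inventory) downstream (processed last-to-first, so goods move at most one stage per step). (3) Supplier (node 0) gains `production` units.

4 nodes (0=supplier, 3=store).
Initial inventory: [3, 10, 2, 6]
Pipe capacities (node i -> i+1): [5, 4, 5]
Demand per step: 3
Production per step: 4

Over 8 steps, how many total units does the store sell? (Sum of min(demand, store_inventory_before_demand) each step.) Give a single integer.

Step 1: sold=3 (running total=3) -> [4 9 4 5]
Step 2: sold=3 (running total=6) -> [4 9 4 6]
Step 3: sold=3 (running total=9) -> [4 9 4 7]
Step 4: sold=3 (running total=12) -> [4 9 4 8]
Step 5: sold=3 (running total=15) -> [4 9 4 9]
Step 6: sold=3 (running total=18) -> [4 9 4 10]
Step 7: sold=3 (running total=21) -> [4 9 4 11]
Step 8: sold=3 (running total=24) -> [4 9 4 12]

Answer: 24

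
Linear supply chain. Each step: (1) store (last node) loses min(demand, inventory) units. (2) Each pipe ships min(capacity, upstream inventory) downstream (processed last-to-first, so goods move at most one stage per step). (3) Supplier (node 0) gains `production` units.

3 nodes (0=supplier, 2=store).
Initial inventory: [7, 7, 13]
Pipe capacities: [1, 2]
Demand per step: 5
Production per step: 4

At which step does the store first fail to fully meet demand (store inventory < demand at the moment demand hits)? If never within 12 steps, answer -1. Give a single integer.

Step 1: demand=5,sold=5 ship[1->2]=2 ship[0->1]=1 prod=4 -> [10 6 10]
Step 2: demand=5,sold=5 ship[1->2]=2 ship[0->1]=1 prod=4 -> [13 5 7]
Step 3: demand=5,sold=5 ship[1->2]=2 ship[0->1]=1 prod=4 -> [16 4 4]
Step 4: demand=5,sold=4 ship[1->2]=2 ship[0->1]=1 prod=4 -> [19 3 2]
Step 5: demand=5,sold=2 ship[1->2]=2 ship[0->1]=1 prod=4 -> [22 2 2]
Step 6: demand=5,sold=2 ship[1->2]=2 ship[0->1]=1 prod=4 -> [25 1 2]
Step 7: demand=5,sold=2 ship[1->2]=1 ship[0->1]=1 prod=4 -> [28 1 1]
Step 8: demand=5,sold=1 ship[1->2]=1 ship[0->1]=1 prod=4 -> [31 1 1]
Step 9: demand=5,sold=1 ship[1->2]=1 ship[0->1]=1 prod=4 -> [34 1 1]
Step 10: demand=5,sold=1 ship[1->2]=1 ship[0->1]=1 prod=4 -> [37 1 1]
Step 11: demand=5,sold=1 ship[1->2]=1 ship[0->1]=1 prod=4 -> [40 1 1]
Step 12: demand=5,sold=1 ship[1->2]=1 ship[0->1]=1 prod=4 -> [43 1 1]
First stockout at step 4

4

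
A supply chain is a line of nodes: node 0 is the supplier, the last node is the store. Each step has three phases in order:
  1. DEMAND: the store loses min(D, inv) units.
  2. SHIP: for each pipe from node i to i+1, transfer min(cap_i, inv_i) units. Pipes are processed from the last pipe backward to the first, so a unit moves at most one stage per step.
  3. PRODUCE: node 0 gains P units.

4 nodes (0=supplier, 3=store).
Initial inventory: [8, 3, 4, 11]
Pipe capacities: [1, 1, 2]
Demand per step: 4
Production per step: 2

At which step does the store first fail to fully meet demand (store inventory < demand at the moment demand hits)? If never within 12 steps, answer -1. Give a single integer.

Step 1: demand=4,sold=4 ship[2->3]=2 ship[1->2]=1 ship[0->1]=1 prod=2 -> [9 3 3 9]
Step 2: demand=4,sold=4 ship[2->3]=2 ship[1->2]=1 ship[0->1]=1 prod=2 -> [10 3 2 7]
Step 3: demand=4,sold=4 ship[2->3]=2 ship[1->2]=1 ship[0->1]=1 prod=2 -> [11 3 1 5]
Step 4: demand=4,sold=4 ship[2->3]=1 ship[1->2]=1 ship[0->1]=1 prod=2 -> [12 3 1 2]
Step 5: demand=4,sold=2 ship[2->3]=1 ship[1->2]=1 ship[0->1]=1 prod=2 -> [13 3 1 1]
Step 6: demand=4,sold=1 ship[2->3]=1 ship[1->2]=1 ship[0->1]=1 prod=2 -> [14 3 1 1]
Step 7: demand=4,sold=1 ship[2->3]=1 ship[1->2]=1 ship[0->1]=1 prod=2 -> [15 3 1 1]
Step 8: demand=4,sold=1 ship[2->3]=1 ship[1->2]=1 ship[0->1]=1 prod=2 -> [16 3 1 1]
Step 9: demand=4,sold=1 ship[2->3]=1 ship[1->2]=1 ship[0->1]=1 prod=2 -> [17 3 1 1]
Step 10: demand=4,sold=1 ship[2->3]=1 ship[1->2]=1 ship[0->1]=1 prod=2 -> [18 3 1 1]
Step 11: demand=4,sold=1 ship[2->3]=1 ship[1->2]=1 ship[0->1]=1 prod=2 -> [19 3 1 1]
Step 12: demand=4,sold=1 ship[2->3]=1 ship[1->2]=1 ship[0->1]=1 prod=2 -> [20 3 1 1]
First stockout at step 5

5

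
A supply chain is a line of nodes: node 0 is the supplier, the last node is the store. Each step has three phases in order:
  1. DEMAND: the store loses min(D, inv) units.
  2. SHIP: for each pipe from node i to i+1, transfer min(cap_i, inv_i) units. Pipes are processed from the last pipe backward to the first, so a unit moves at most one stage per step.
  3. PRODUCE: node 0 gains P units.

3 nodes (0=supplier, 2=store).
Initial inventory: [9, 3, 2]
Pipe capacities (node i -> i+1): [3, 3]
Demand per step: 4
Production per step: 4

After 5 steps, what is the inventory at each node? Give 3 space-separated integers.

Step 1: demand=4,sold=2 ship[1->2]=3 ship[0->1]=3 prod=4 -> inv=[10 3 3]
Step 2: demand=4,sold=3 ship[1->2]=3 ship[0->1]=3 prod=4 -> inv=[11 3 3]
Step 3: demand=4,sold=3 ship[1->2]=3 ship[0->1]=3 prod=4 -> inv=[12 3 3]
Step 4: demand=4,sold=3 ship[1->2]=3 ship[0->1]=3 prod=4 -> inv=[13 3 3]
Step 5: demand=4,sold=3 ship[1->2]=3 ship[0->1]=3 prod=4 -> inv=[14 3 3]

14 3 3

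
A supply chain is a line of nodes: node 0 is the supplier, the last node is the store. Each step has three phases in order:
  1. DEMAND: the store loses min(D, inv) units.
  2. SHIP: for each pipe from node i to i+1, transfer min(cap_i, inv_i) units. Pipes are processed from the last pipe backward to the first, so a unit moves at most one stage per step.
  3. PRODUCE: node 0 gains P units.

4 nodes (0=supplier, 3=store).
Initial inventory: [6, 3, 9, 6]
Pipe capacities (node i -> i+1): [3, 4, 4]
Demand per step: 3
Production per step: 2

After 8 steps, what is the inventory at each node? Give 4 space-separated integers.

Step 1: demand=3,sold=3 ship[2->3]=4 ship[1->2]=3 ship[0->1]=3 prod=2 -> inv=[5 3 8 7]
Step 2: demand=3,sold=3 ship[2->3]=4 ship[1->2]=3 ship[0->1]=3 prod=2 -> inv=[4 3 7 8]
Step 3: demand=3,sold=3 ship[2->3]=4 ship[1->2]=3 ship[0->1]=3 prod=2 -> inv=[3 3 6 9]
Step 4: demand=3,sold=3 ship[2->3]=4 ship[1->2]=3 ship[0->1]=3 prod=2 -> inv=[2 3 5 10]
Step 5: demand=3,sold=3 ship[2->3]=4 ship[1->2]=3 ship[0->1]=2 prod=2 -> inv=[2 2 4 11]
Step 6: demand=3,sold=3 ship[2->3]=4 ship[1->2]=2 ship[0->1]=2 prod=2 -> inv=[2 2 2 12]
Step 7: demand=3,sold=3 ship[2->3]=2 ship[1->2]=2 ship[0->1]=2 prod=2 -> inv=[2 2 2 11]
Step 8: demand=3,sold=3 ship[2->3]=2 ship[1->2]=2 ship[0->1]=2 prod=2 -> inv=[2 2 2 10]

2 2 2 10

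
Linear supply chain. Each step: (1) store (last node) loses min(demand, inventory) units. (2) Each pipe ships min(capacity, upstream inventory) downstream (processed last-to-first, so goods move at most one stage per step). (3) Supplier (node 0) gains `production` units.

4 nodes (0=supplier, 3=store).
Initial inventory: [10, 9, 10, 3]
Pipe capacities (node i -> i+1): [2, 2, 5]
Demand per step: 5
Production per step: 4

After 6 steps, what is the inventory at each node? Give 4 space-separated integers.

Step 1: demand=5,sold=3 ship[2->3]=5 ship[1->2]=2 ship[0->1]=2 prod=4 -> inv=[12 9 7 5]
Step 2: demand=5,sold=5 ship[2->3]=5 ship[1->2]=2 ship[0->1]=2 prod=4 -> inv=[14 9 4 5]
Step 3: demand=5,sold=5 ship[2->3]=4 ship[1->2]=2 ship[0->1]=2 prod=4 -> inv=[16 9 2 4]
Step 4: demand=5,sold=4 ship[2->3]=2 ship[1->2]=2 ship[0->1]=2 prod=4 -> inv=[18 9 2 2]
Step 5: demand=5,sold=2 ship[2->3]=2 ship[1->2]=2 ship[0->1]=2 prod=4 -> inv=[20 9 2 2]
Step 6: demand=5,sold=2 ship[2->3]=2 ship[1->2]=2 ship[0->1]=2 prod=4 -> inv=[22 9 2 2]

22 9 2 2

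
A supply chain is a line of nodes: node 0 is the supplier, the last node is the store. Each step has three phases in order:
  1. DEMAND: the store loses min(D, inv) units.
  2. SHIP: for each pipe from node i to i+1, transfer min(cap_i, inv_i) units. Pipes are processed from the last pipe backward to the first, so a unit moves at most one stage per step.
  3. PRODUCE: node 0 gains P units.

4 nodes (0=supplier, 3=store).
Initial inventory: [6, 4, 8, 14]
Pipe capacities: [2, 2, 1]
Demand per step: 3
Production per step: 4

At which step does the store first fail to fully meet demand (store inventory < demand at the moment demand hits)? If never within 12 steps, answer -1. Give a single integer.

Step 1: demand=3,sold=3 ship[2->3]=1 ship[1->2]=2 ship[0->1]=2 prod=4 -> [8 4 9 12]
Step 2: demand=3,sold=3 ship[2->3]=1 ship[1->2]=2 ship[0->1]=2 prod=4 -> [10 4 10 10]
Step 3: demand=3,sold=3 ship[2->3]=1 ship[1->2]=2 ship[0->1]=2 prod=4 -> [12 4 11 8]
Step 4: demand=3,sold=3 ship[2->3]=1 ship[1->2]=2 ship[0->1]=2 prod=4 -> [14 4 12 6]
Step 5: demand=3,sold=3 ship[2->3]=1 ship[1->2]=2 ship[0->1]=2 prod=4 -> [16 4 13 4]
Step 6: demand=3,sold=3 ship[2->3]=1 ship[1->2]=2 ship[0->1]=2 prod=4 -> [18 4 14 2]
Step 7: demand=3,sold=2 ship[2->3]=1 ship[1->2]=2 ship[0->1]=2 prod=4 -> [20 4 15 1]
Step 8: demand=3,sold=1 ship[2->3]=1 ship[1->2]=2 ship[0->1]=2 prod=4 -> [22 4 16 1]
Step 9: demand=3,sold=1 ship[2->3]=1 ship[1->2]=2 ship[0->1]=2 prod=4 -> [24 4 17 1]
Step 10: demand=3,sold=1 ship[2->3]=1 ship[1->2]=2 ship[0->1]=2 prod=4 -> [26 4 18 1]
Step 11: demand=3,sold=1 ship[2->3]=1 ship[1->2]=2 ship[0->1]=2 prod=4 -> [28 4 19 1]
Step 12: demand=3,sold=1 ship[2->3]=1 ship[1->2]=2 ship[0->1]=2 prod=4 -> [30 4 20 1]
First stockout at step 7

7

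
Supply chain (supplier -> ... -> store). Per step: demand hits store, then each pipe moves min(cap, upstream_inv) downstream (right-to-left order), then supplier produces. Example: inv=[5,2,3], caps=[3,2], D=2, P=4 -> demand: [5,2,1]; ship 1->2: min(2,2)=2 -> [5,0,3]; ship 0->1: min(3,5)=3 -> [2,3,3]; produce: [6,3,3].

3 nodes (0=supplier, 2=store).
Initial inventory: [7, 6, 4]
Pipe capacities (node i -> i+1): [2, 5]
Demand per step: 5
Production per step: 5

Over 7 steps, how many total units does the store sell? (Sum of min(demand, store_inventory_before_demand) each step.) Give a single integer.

Step 1: sold=4 (running total=4) -> [10 3 5]
Step 2: sold=5 (running total=9) -> [13 2 3]
Step 3: sold=3 (running total=12) -> [16 2 2]
Step 4: sold=2 (running total=14) -> [19 2 2]
Step 5: sold=2 (running total=16) -> [22 2 2]
Step 6: sold=2 (running total=18) -> [25 2 2]
Step 7: sold=2 (running total=20) -> [28 2 2]

Answer: 20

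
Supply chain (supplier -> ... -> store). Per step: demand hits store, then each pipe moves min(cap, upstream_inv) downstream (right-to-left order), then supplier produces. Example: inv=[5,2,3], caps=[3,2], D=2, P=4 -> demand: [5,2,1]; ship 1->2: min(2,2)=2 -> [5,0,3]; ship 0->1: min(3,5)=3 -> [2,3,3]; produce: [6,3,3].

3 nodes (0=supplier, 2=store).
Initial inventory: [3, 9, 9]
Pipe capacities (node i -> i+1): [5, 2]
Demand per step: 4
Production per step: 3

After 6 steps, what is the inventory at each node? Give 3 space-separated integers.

Step 1: demand=4,sold=4 ship[1->2]=2 ship[0->1]=3 prod=3 -> inv=[3 10 7]
Step 2: demand=4,sold=4 ship[1->2]=2 ship[0->1]=3 prod=3 -> inv=[3 11 5]
Step 3: demand=4,sold=4 ship[1->2]=2 ship[0->1]=3 prod=3 -> inv=[3 12 3]
Step 4: demand=4,sold=3 ship[1->2]=2 ship[0->1]=3 prod=3 -> inv=[3 13 2]
Step 5: demand=4,sold=2 ship[1->2]=2 ship[0->1]=3 prod=3 -> inv=[3 14 2]
Step 6: demand=4,sold=2 ship[1->2]=2 ship[0->1]=3 prod=3 -> inv=[3 15 2]

3 15 2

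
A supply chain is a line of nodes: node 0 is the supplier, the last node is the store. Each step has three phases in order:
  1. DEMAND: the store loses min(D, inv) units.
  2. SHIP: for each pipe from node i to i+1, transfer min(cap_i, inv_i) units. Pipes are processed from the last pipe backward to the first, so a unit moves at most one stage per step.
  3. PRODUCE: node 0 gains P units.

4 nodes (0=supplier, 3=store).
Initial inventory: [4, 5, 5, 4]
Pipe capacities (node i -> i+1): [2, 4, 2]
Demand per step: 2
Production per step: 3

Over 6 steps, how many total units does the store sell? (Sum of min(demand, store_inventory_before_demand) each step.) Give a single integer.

Answer: 12

Derivation:
Step 1: sold=2 (running total=2) -> [5 3 7 4]
Step 2: sold=2 (running total=4) -> [6 2 8 4]
Step 3: sold=2 (running total=6) -> [7 2 8 4]
Step 4: sold=2 (running total=8) -> [8 2 8 4]
Step 5: sold=2 (running total=10) -> [9 2 8 4]
Step 6: sold=2 (running total=12) -> [10 2 8 4]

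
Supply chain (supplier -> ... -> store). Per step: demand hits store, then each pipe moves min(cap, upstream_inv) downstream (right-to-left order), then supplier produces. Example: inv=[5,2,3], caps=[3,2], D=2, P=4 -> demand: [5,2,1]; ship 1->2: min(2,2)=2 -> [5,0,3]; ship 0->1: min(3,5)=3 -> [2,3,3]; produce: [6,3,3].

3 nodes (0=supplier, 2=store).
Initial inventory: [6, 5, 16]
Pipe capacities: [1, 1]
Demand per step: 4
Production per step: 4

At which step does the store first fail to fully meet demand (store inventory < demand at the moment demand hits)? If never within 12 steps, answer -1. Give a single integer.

Step 1: demand=4,sold=4 ship[1->2]=1 ship[0->1]=1 prod=4 -> [9 5 13]
Step 2: demand=4,sold=4 ship[1->2]=1 ship[0->1]=1 prod=4 -> [12 5 10]
Step 3: demand=4,sold=4 ship[1->2]=1 ship[0->1]=1 prod=4 -> [15 5 7]
Step 4: demand=4,sold=4 ship[1->2]=1 ship[0->1]=1 prod=4 -> [18 5 4]
Step 5: demand=4,sold=4 ship[1->2]=1 ship[0->1]=1 prod=4 -> [21 5 1]
Step 6: demand=4,sold=1 ship[1->2]=1 ship[0->1]=1 prod=4 -> [24 5 1]
Step 7: demand=4,sold=1 ship[1->2]=1 ship[0->1]=1 prod=4 -> [27 5 1]
Step 8: demand=4,sold=1 ship[1->2]=1 ship[0->1]=1 prod=4 -> [30 5 1]
Step 9: demand=4,sold=1 ship[1->2]=1 ship[0->1]=1 prod=4 -> [33 5 1]
Step 10: demand=4,sold=1 ship[1->2]=1 ship[0->1]=1 prod=4 -> [36 5 1]
Step 11: demand=4,sold=1 ship[1->2]=1 ship[0->1]=1 prod=4 -> [39 5 1]
Step 12: demand=4,sold=1 ship[1->2]=1 ship[0->1]=1 prod=4 -> [42 5 1]
First stockout at step 6

6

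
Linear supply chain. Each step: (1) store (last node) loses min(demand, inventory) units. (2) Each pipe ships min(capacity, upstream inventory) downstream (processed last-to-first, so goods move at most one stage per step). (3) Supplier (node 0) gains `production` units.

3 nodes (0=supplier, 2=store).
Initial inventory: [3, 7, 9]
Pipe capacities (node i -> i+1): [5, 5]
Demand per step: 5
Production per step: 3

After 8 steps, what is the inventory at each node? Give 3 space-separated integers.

Step 1: demand=5,sold=5 ship[1->2]=5 ship[0->1]=3 prod=3 -> inv=[3 5 9]
Step 2: demand=5,sold=5 ship[1->2]=5 ship[0->1]=3 prod=3 -> inv=[3 3 9]
Step 3: demand=5,sold=5 ship[1->2]=3 ship[0->1]=3 prod=3 -> inv=[3 3 7]
Step 4: demand=5,sold=5 ship[1->2]=3 ship[0->1]=3 prod=3 -> inv=[3 3 5]
Step 5: demand=5,sold=5 ship[1->2]=3 ship[0->1]=3 prod=3 -> inv=[3 3 3]
Step 6: demand=5,sold=3 ship[1->2]=3 ship[0->1]=3 prod=3 -> inv=[3 3 3]
Step 7: demand=5,sold=3 ship[1->2]=3 ship[0->1]=3 prod=3 -> inv=[3 3 3]
Step 8: demand=5,sold=3 ship[1->2]=3 ship[0->1]=3 prod=3 -> inv=[3 3 3]

3 3 3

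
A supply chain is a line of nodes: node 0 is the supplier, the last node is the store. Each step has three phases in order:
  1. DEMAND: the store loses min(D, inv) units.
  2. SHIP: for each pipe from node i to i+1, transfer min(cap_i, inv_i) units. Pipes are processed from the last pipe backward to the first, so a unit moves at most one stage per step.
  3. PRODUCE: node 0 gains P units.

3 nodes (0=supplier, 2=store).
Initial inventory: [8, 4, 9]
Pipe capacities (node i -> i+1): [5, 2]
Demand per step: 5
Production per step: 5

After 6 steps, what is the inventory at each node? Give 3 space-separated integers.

Step 1: demand=5,sold=5 ship[1->2]=2 ship[0->1]=5 prod=5 -> inv=[8 7 6]
Step 2: demand=5,sold=5 ship[1->2]=2 ship[0->1]=5 prod=5 -> inv=[8 10 3]
Step 3: demand=5,sold=3 ship[1->2]=2 ship[0->1]=5 prod=5 -> inv=[8 13 2]
Step 4: demand=5,sold=2 ship[1->2]=2 ship[0->1]=5 prod=5 -> inv=[8 16 2]
Step 5: demand=5,sold=2 ship[1->2]=2 ship[0->1]=5 prod=5 -> inv=[8 19 2]
Step 6: demand=5,sold=2 ship[1->2]=2 ship[0->1]=5 prod=5 -> inv=[8 22 2]

8 22 2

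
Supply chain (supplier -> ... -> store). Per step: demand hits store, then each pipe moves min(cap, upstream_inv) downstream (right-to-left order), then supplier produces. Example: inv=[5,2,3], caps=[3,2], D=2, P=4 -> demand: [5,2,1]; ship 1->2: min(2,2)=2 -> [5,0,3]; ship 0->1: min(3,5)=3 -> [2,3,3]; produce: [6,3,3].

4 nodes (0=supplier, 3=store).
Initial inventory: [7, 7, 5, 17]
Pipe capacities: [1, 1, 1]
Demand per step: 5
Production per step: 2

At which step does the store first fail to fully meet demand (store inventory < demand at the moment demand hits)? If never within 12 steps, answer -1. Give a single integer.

Step 1: demand=5,sold=5 ship[2->3]=1 ship[1->2]=1 ship[0->1]=1 prod=2 -> [8 7 5 13]
Step 2: demand=5,sold=5 ship[2->3]=1 ship[1->2]=1 ship[0->1]=1 prod=2 -> [9 7 5 9]
Step 3: demand=5,sold=5 ship[2->3]=1 ship[1->2]=1 ship[0->1]=1 prod=2 -> [10 7 5 5]
Step 4: demand=5,sold=5 ship[2->3]=1 ship[1->2]=1 ship[0->1]=1 prod=2 -> [11 7 5 1]
Step 5: demand=5,sold=1 ship[2->3]=1 ship[1->2]=1 ship[0->1]=1 prod=2 -> [12 7 5 1]
Step 6: demand=5,sold=1 ship[2->3]=1 ship[1->2]=1 ship[0->1]=1 prod=2 -> [13 7 5 1]
Step 7: demand=5,sold=1 ship[2->3]=1 ship[1->2]=1 ship[0->1]=1 prod=2 -> [14 7 5 1]
Step 8: demand=5,sold=1 ship[2->3]=1 ship[1->2]=1 ship[0->1]=1 prod=2 -> [15 7 5 1]
Step 9: demand=5,sold=1 ship[2->3]=1 ship[1->2]=1 ship[0->1]=1 prod=2 -> [16 7 5 1]
Step 10: demand=5,sold=1 ship[2->3]=1 ship[1->2]=1 ship[0->1]=1 prod=2 -> [17 7 5 1]
Step 11: demand=5,sold=1 ship[2->3]=1 ship[1->2]=1 ship[0->1]=1 prod=2 -> [18 7 5 1]
Step 12: demand=5,sold=1 ship[2->3]=1 ship[1->2]=1 ship[0->1]=1 prod=2 -> [19 7 5 1]
First stockout at step 5

5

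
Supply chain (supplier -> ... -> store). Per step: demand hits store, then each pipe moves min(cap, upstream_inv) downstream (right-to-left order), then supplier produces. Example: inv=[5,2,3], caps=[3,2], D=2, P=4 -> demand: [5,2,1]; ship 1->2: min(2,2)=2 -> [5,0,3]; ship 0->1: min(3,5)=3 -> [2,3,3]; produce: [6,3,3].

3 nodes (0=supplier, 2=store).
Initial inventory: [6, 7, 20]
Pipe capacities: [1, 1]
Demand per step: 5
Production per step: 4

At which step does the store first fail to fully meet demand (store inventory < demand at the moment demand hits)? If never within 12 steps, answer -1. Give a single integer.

Step 1: demand=5,sold=5 ship[1->2]=1 ship[0->1]=1 prod=4 -> [9 7 16]
Step 2: demand=5,sold=5 ship[1->2]=1 ship[0->1]=1 prod=4 -> [12 7 12]
Step 3: demand=5,sold=5 ship[1->2]=1 ship[0->1]=1 prod=4 -> [15 7 8]
Step 4: demand=5,sold=5 ship[1->2]=1 ship[0->1]=1 prod=4 -> [18 7 4]
Step 5: demand=5,sold=4 ship[1->2]=1 ship[0->1]=1 prod=4 -> [21 7 1]
Step 6: demand=5,sold=1 ship[1->2]=1 ship[0->1]=1 prod=4 -> [24 7 1]
Step 7: demand=5,sold=1 ship[1->2]=1 ship[0->1]=1 prod=4 -> [27 7 1]
Step 8: demand=5,sold=1 ship[1->2]=1 ship[0->1]=1 prod=4 -> [30 7 1]
Step 9: demand=5,sold=1 ship[1->2]=1 ship[0->1]=1 prod=4 -> [33 7 1]
Step 10: demand=5,sold=1 ship[1->2]=1 ship[0->1]=1 prod=4 -> [36 7 1]
Step 11: demand=5,sold=1 ship[1->2]=1 ship[0->1]=1 prod=4 -> [39 7 1]
Step 12: demand=5,sold=1 ship[1->2]=1 ship[0->1]=1 prod=4 -> [42 7 1]
First stockout at step 5

5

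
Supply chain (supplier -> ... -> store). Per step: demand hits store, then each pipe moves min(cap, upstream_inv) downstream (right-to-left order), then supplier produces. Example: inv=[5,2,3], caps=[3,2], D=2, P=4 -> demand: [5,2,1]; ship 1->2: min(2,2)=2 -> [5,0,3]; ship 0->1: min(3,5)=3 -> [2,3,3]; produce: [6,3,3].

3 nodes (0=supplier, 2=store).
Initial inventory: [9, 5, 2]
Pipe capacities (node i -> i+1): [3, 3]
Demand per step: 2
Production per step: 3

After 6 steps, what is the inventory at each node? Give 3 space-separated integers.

Step 1: demand=2,sold=2 ship[1->2]=3 ship[0->1]=3 prod=3 -> inv=[9 5 3]
Step 2: demand=2,sold=2 ship[1->2]=3 ship[0->1]=3 prod=3 -> inv=[9 5 4]
Step 3: demand=2,sold=2 ship[1->2]=3 ship[0->1]=3 prod=3 -> inv=[9 5 5]
Step 4: demand=2,sold=2 ship[1->2]=3 ship[0->1]=3 prod=3 -> inv=[9 5 6]
Step 5: demand=2,sold=2 ship[1->2]=3 ship[0->1]=3 prod=3 -> inv=[9 5 7]
Step 6: demand=2,sold=2 ship[1->2]=3 ship[0->1]=3 prod=3 -> inv=[9 5 8]

9 5 8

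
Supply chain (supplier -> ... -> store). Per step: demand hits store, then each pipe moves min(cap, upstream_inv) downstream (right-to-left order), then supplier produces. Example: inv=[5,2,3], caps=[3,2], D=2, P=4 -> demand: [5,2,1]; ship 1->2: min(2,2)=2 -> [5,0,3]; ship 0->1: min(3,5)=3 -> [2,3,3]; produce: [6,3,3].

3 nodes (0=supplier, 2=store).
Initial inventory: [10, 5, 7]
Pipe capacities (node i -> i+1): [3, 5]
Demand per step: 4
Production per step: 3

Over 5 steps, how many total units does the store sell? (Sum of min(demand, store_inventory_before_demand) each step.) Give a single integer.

Step 1: sold=4 (running total=4) -> [10 3 8]
Step 2: sold=4 (running total=8) -> [10 3 7]
Step 3: sold=4 (running total=12) -> [10 3 6]
Step 4: sold=4 (running total=16) -> [10 3 5]
Step 5: sold=4 (running total=20) -> [10 3 4]

Answer: 20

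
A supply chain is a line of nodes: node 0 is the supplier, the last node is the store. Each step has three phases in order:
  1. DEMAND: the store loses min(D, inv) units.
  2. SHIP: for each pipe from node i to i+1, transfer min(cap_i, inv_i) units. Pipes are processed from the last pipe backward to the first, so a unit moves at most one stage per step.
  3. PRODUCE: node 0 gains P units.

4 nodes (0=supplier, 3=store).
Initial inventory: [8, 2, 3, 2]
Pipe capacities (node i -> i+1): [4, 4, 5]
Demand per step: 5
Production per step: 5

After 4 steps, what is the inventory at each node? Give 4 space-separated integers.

Step 1: demand=5,sold=2 ship[2->3]=3 ship[1->2]=2 ship[0->1]=4 prod=5 -> inv=[9 4 2 3]
Step 2: demand=5,sold=3 ship[2->3]=2 ship[1->2]=4 ship[0->1]=4 prod=5 -> inv=[10 4 4 2]
Step 3: demand=5,sold=2 ship[2->3]=4 ship[1->2]=4 ship[0->1]=4 prod=5 -> inv=[11 4 4 4]
Step 4: demand=5,sold=4 ship[2->3]=4 ship[1->2]=4 ship[0->1]=4 prod=5 -> inv=[12 4 4 4]

12 4 4 4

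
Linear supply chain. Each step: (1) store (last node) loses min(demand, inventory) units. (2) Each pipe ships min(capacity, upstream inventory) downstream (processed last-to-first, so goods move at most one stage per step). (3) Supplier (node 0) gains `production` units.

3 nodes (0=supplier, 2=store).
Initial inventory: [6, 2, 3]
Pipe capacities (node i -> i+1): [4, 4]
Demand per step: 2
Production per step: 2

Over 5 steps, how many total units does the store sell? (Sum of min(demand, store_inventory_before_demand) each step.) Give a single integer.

Step 1: sold=2 (running total=2) -> [4 4 3]
Step 2: sold=2 (running total=4) -> [2 4 5]
Step 3: sold=2 (running total=6) -> [2 2 7]
Step 4: sold=2 (running total=8) -> [2 2 7]
Step 5: sold=2 (running total=10) -> [2 2 7]

Answer: 10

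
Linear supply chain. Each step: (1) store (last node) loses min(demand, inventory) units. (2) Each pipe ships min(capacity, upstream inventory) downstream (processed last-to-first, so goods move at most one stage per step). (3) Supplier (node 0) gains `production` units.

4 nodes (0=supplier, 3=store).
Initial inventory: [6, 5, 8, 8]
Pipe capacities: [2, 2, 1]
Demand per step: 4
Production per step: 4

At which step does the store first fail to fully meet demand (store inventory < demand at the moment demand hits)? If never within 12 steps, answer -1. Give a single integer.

Step 1: demand=4,sold=4 ship[2->3]=1 ship[1->2]=2 ship[0->1]=2 prod=4 -> [8 5 9 5]
Step 2: demand=4,sold=4 ship[2->3]=1 ship[1->2]=2 ship[0->1]=2 prod=4 -> [10 5 10 2]
Step 3: demand=4,sold=2 ship[2->3]=1 ship[1->2]=2 ship[0->1]=2 prod=4 -> [12 5 11 1]
Step 4: demand=4,sold=1 ship[2->3]=1 ship[1->2]=2 ship[0->1]=2 prod=4 -> [14 5 12 1]
Step 5: demand=4,sold=1 ship[2->3]=1 ship[1->2]=2 ship[0->1]=2 prod=4 -> [16 5 13 1]
Step 6: demand=4,sold=1 ship[2->3]=1 ship[1->2]=2 ship[0->1]=2 prod=4 -> [18 5 14 1]
Step 7: demand=4,sold=1 ship[2->3]=1 ship[1->2]=2 ship[0->1]=2 prod=4 -> [20 5 15 1]
Step 8: demand=4,sold=1 ship[2->3]=1 ship[1->2]=2 ship[0->1]=2 prod=4 -> [22 5 16 1]
Step 9: demand=4,sold=1 ship[2->3]=1 ship[1->2]=2 ship[0->1]=2 prod=4 -> [24 5 17 1]
Step 10: demand=4,sold=1 ship[2->3]=1 ship[1->2]=2 ship[0->1]=2 prod=4 -> [26 5 18 1]
Step 11: demand=4,sold=1 ship[2->3]=1 ship[1->2]=2 ship[0->1]=2 prod=4 -> [28 5 19 1]
Step 12: demand=4,sold=1 ship[2->3]=1 ship[1->2]=2 ship[0->1]=2 prod=4 -> [30 5 20 1]
First stockout at step 3

3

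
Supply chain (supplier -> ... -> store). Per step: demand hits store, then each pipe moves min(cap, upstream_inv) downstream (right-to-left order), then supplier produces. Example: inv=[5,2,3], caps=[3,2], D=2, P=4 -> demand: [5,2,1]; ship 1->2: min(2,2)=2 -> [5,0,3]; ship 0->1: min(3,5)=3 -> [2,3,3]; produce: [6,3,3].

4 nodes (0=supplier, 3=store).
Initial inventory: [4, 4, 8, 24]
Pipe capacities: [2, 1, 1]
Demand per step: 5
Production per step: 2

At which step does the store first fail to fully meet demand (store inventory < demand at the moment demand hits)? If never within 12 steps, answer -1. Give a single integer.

Step 1: demand=5,sold=5 ship[2->3]=1 ship[1->2]=1 ship[0->1]=2 prod=2 -> [4 5 8 20]
Step 2: demand=5,sold=5 ship[2->3]=1 ship[1->2]=1 ship[0->1]=2 prod=2 -> [4 6 8 16]
Step 3: demand=5,sold=5 ship[2->3]=1 ship[1->2]=1 ship[0->1]=2 prod=2 -> [4 7 8 12]
Step 4: demand=5,sold=5 ship[2->3]=1 ship[1->2]=1 ship[0->1]=2 prod=2 -> [4 8 8 8]
Step 5: demand=5,sold=5 ship[2->3]=1 ship[1->2]=1 ship[0->1]=2 prod=2 -> [4 9 8 4]
Step 6: demand=5,sold=4 ship[2->3]=1 ship[1->2]=1 ship[0->1]=2 prod=2 -> [4 10 8 1]
Step 7: demand=5,sold=1 ship[2->3]=1 ship[1->2]=1 ship[0->1]=2 prod=2 -> [4 11 8 1]
Step 8: demand=5,sold=1 ship[2->3]=1 ship[1->2]=1 ship[0->1]=2 prod=2 -> [4 12 8 1]
Step 9: demand=5,sold=1 ship[2->3]=1 ship[1->2]=1 ship[0->1]=2 prod=2 -> [4 13 8 1]
Step 10: demand=5,sold=1 ship[2->3]=1 ship[1->2]=1 ship[0->1]=2 prod=2 -> [4 14 8 1]
Step 11: demand=5,sold=1 ship[2->3]=1 ship[1->2]=1 ship[0->1]=2 prod=2 -> [4 15 8 1]
Step 12: demand=5,sold=1 ship[2->3]=1 ship[1->2]=1 ship[0->1]=2 prod=2 -> [4 16 8 1]
First stockout at step 6

6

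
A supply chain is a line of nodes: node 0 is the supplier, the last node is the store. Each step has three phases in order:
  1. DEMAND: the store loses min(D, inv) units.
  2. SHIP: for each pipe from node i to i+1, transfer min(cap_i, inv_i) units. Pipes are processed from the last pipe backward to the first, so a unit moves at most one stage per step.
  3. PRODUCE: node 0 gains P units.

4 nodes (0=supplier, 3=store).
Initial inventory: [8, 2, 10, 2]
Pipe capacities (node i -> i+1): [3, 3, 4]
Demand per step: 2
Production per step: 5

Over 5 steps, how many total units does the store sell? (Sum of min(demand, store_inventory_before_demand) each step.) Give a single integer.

Step 1: sold=2 (running total=2) -> [10 3 8 4]
Step 2: sold=2 (running total=4) -> [12 3 7 6]
Step 3: sold=2 (running total=6) -> [14 3 6 8]
Step 4: sold=2 (running total=8) -> [16 3 5 10]
Step 5: sold=2 (running total=10) -> [18 3 4 12]

Answer: 10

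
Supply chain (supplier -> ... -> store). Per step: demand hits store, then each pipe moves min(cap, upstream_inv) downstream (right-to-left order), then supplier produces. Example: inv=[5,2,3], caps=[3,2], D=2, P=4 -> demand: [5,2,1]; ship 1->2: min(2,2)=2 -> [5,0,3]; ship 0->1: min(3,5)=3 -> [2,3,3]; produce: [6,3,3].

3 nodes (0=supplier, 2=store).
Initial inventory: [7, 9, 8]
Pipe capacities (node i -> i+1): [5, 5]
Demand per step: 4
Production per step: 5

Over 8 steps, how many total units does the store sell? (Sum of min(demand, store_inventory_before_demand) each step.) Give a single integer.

Answer: 32

Derivation:
Step 1: sold=4 (running total=4) -> [7 9 9]
Step 2: sold=4 (running total=8) -> [7 9 10]
Step 3: sold=4 (running total=12) -> [7 9 11]
Step 4: sold=4 (running total=16) -> [7 9 12]
Step 5: sold=4 (running total=20) -> [7 9 13]
Step 6: sold=4 (running total=24) -> [7 9 14]
Step 7: sold=4 (running total=28) -> [7 9 15]
Step 8: sold=4 (running total=32) -> [7 9 16]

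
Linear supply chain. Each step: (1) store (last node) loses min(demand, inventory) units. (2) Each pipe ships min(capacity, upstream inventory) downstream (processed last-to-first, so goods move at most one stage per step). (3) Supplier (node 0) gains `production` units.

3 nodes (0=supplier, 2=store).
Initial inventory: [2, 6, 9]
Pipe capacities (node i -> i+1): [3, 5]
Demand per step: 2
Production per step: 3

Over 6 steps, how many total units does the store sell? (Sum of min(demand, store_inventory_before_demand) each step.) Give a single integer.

Step 1: sold=2 (running total=2) -> [3 3 12]
Step 2: sold=2 (running total=4) -> [3 3 13]
Step 3: sold=2 (running total=6) -> [3 3 14]
Step 4: sold=2 (running total=8) -> [3 3 15]
Step 5: sold=2 (running total=10) -> [3 3 16]
Step 6: sold=2 (running total=12) -> [3 3 17]

Answer: 12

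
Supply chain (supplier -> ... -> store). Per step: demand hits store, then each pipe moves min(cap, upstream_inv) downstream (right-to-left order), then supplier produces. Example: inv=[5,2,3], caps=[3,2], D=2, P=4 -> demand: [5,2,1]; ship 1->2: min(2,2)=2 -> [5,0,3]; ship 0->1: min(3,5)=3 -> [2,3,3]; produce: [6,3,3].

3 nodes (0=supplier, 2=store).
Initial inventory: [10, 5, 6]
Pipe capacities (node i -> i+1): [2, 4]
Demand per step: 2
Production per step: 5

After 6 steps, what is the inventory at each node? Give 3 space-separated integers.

Step 1: demand=2,sold=2 ship[1->2]=4 ship[0->1]=2 prod=5 -> inv=[13 3 8]
Step 2: demand=2,sold=2 ship[1->2]=3 ship[0->1]=2 prod=5 -> inv=[16 2 9]
Step 3: demand=2,sold=2 ship[1->2]=2 ship[0->1]=2 prod=5 -> inv=[19 2 9]
Step 4: demand=2,sold=2 ship[1->2]=2 ship[0->1]=2 prod=5 -> inv=[22 2 9]
Step 5: demand=2,sold=2 ship[1->2]=2 ship[0->1]=2 prod=5 -> inv=[25 2 9]
Step 6: demand=2,sold=2 ship[1->2]=2 ship[0->1]=2 prod=5 -> inv=[28 2 9]

28 2 9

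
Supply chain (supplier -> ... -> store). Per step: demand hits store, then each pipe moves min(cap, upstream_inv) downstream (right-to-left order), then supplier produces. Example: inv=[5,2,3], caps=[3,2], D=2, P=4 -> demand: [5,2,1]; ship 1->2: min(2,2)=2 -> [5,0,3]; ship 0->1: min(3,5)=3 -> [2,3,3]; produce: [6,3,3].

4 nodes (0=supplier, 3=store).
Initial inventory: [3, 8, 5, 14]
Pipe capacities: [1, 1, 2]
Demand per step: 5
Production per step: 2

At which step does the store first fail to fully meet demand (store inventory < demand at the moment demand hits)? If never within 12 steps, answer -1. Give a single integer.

Step 1: demand=5,sold=5 ship[2->3]=2 ship[1->2]=1 ship[0->1]=1 prod=2 -> [4 8 4 11]
Step 2: demand=5,sold=5 ship[2->3]=2 ship[1->2]=1 ship[0->1]=1 prod=2 -> [5 8 3 8]
Step 3: demand=5,sold=5 ship[2->3]=2 ship[1->2]=1 ship[0->1]=1 prod=2 -> [6 8 2 5]
Step 4: demand=5,sold=5 ship[2->3]=2 ship[1->2]=1 ship[0->1]=1 prod=2 -> [7 8 1 2]
Step 5: demand=5,sold=2 ship[2->3]=1 ship[1->2]=1 ship[0->1]=1 prod=2 -> [8 8 1 1]
Step 6: demand=5,sold=1 ship[2->3]=1 ship[1->2]=1 ship[0->1]=1 prod=2 -> [9 8 1 1]
Step 7: demand=5,sold=1 ship[2->3]=1 ship[1->2]=1 ship[0->1]=1 prod=2 -> [10 8 1 1]
Step 8: demand=5,sold=1 ship[2->3]=1 ship[1->2]=1 ship[0->1]=1 prod=2 -> [11 8 1 1]
Step 9: demand=5,sold=1 ship[2->3]=1 ship[1->2]=1 ship[0->1]=1 prod=2 -> [12 8 1 1]
Step 10: demand=5,sold=1 ship[2->3]=1 ship[1->2]=1 ship[0->1]=1 prod=2 -> [13 8 1 1]
Step 11: demand=5,sold=1 ship[2->3]=1 ship[1->2]=1 ship[0->1]=1 prod=2 -> [14 8 1 1]
Step 12: demand=5,sold=1 ship[2->3]=1 ship[1->2]=1 ship[0->1]=1 prod=2 -> [15 8 1 1]
First stockout at step 5

5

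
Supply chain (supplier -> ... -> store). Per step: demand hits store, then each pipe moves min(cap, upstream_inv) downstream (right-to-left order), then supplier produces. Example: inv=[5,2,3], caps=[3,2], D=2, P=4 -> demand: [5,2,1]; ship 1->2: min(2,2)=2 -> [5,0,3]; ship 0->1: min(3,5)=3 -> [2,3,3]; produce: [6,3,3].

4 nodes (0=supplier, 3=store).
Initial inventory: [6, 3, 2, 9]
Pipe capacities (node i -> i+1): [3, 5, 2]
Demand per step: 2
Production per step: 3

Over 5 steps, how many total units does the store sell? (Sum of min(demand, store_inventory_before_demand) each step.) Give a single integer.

Step 1: sold=2 (running total=2) -> [6 3 3 9]
Step 2: sold=2 (running total=4) -> [6 3 4 9]
Step 3: sold=2 (running total=6) -> [6 3 5 9]
Step 4: sold=2 (running total=8) -> [6 3 6 9]
Step 5: sold=2 (running total=10) -> [6 3 7 9]

Answer: 10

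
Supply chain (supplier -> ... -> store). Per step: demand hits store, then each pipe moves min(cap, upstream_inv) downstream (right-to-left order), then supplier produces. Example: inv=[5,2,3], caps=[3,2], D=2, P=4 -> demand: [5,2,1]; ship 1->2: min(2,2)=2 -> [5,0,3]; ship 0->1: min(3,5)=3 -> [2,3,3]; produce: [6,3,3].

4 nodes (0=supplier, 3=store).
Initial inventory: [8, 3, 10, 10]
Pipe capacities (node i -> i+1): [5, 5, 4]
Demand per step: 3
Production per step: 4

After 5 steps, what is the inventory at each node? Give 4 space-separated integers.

Step 1: demand=3,sold=3 ship[2->3]=4 ship[1->2]=3 ship[0->1]=5 prod=4 -> inv=[7 5 9 11]
Step 2: demand=3,sold=3 ship[2->3]=4 ship[1->2]=5 ship[0->1]=5 prod=4 -> inv=[6 5 10 12]
Step 3: demand=3,sold=3 ship[2->3]=4 ship[1->2]=5 ship[0->1]=5 prod=4 -> inv=[5 5 11 13]
Step 4: demand=3,sold=3 ship[2->3]=4 ship[1->2]=5 ship[0->1]=5 prod=4 -> inv=[4 5 12 14]
Step 5: demand=3,sold=3 ship[2->3]=4 ship[1->2]=5 ship[0->1]=4 prod=4 -> inv=[4 4 13 15]

4 4 13 15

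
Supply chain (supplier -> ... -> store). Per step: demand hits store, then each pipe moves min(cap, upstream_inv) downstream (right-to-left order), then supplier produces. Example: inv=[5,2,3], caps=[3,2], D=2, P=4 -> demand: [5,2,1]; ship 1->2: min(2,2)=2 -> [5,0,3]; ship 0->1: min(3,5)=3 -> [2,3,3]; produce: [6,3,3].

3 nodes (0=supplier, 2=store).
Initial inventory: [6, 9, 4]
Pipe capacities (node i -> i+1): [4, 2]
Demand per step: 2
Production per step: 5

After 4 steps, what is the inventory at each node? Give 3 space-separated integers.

Step 1: demand=2,sold=2 ship[1->2]=2 ship[0->1]=4 prod=5 -> inv=[7 11 4]
Step 2: demand=2,sold=2 ship[1->2]=2 ship[0->1]=4 prod=5 -> inv=[8 13 4]
Step 3: demand=2,sold=2 ship[1->2]=2 ship[0->1]=4 prod=5 -> inv=[9 15 4]
Step 4: demand=2,sold=2 ship[1->2]=2 ship[0->1]=4 prod=5 -> inv=[10 17 4]

10 17 4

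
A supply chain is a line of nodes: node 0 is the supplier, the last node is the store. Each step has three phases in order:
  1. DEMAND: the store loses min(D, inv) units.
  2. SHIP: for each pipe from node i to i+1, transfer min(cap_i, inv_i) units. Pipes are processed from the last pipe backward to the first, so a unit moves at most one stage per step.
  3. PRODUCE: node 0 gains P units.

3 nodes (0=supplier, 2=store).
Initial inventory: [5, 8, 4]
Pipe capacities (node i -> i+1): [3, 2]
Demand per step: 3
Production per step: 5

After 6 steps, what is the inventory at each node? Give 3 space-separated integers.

Step 1: demand=3,sold=3 ship[1->2]=2 ship[0->1]=3 prod=5 -> inv=[7 9 3]
Step 2: demand=3,sold=3 ship[1->2]=2 ship[0->1]=3 prod=5 -> inv=[9 10 2]
Step 3: demand=3,sold=2 ship[1->2]=2 ship[0->1]=3 prod=5 -> inv=[11 11 2]
Step 4: demand=3,sold=2 ship[1->2]=2 ship[0->1]=3 prod=5 -> inv=[13 12 2]
Step 5: demand=3,sold=2 ship[1->2]=2 ship[0->1]=3 prod=5 -> inv=[15 13 2]
Step 6: demand=3,sold=2 ship[1->2]=2 ship[0->1]=3 prod=5 -> inv=[17 14 2]

17 14 2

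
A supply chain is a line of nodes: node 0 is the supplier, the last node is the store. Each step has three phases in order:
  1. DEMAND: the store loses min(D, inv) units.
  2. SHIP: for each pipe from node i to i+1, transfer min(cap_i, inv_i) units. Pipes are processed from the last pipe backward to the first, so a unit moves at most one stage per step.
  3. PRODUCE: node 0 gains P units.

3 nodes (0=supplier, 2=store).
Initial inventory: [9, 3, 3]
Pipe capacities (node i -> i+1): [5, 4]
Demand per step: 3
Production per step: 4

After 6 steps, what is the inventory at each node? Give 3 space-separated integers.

Step 1: demand=3,sold=3 ship[1->2]=3 ship[0->1]=5 prod=4 -> inv=[8 5 3]
Step 2: demand=3,sold=3 ship[1->2]=4 ship[0->1]=5 prod=4 -> inv=[7 6 4]
Step 3: demand=3,sold=3 ship[1->2]=4 ship[0->1]=5 prod=4 -> inv=[6 7 5]
Step 4: demand=3,sold=3 ship[1->2]=4 ship[0->1]=5 prod=4 -> inv=[5 8 6]
Step 5: demand=3,sold=3 ship[1->2]=4 ship[0->1]=5 prod=4 -> inv=[4 9 7]
Step 6: demand=3,sold=3 ship[1->2]=4 ship[0->1]=4 prod=4 -> inv=[4 9 8]

4 9 8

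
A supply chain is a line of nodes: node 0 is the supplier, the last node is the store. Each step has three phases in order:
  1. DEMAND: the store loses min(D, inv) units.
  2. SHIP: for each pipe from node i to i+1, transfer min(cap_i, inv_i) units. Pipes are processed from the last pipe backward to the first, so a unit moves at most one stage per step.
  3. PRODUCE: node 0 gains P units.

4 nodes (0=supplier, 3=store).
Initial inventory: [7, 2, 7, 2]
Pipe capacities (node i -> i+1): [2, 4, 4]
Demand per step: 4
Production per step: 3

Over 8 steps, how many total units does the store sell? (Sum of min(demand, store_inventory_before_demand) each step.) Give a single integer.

Step 1: sold=2 (running total=2) -> [8 2 5 4]
Step 2: sold=4 (running total=6) -> [9 2 3 4]
Step 3: sold=4 (running total=10) -> [10 2 2 3]
Step 4: sold=3 (running total=13) -> [11 2 2 2]
Step 5: sold=2 (running total=15) -> [12 2 2 2]
Step 6: sold=2 (running total=17) -> [13 2 2 2]
Step 7: sold=2 (running total=19) -> [14 2 2 2]
Step 8: sold=2 (running total=21) -> [15 2 2 2]

Answer: 21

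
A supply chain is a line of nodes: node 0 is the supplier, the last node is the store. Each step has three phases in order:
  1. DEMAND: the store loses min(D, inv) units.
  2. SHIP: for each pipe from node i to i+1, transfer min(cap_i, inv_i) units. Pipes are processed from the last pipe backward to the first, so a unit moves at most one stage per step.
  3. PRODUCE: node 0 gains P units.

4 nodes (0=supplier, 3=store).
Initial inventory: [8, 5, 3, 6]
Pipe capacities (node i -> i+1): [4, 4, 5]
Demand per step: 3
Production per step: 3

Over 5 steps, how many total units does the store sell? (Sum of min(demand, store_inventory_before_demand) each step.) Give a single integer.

Answer: 15

Derivation:
Step 1: sold=3 (running total=3) -> [7 5 4 6]
Step 2: sold=3 (running total=6) -> [6 5 4 7]
Step 3: sold=3 (running total=9) -> [5 5 4 8]
Step 4: sold=3 (running total=12) -> [4 5 4 9]
Step 5: sold=3 (running total=15) -> [3 5 4 10]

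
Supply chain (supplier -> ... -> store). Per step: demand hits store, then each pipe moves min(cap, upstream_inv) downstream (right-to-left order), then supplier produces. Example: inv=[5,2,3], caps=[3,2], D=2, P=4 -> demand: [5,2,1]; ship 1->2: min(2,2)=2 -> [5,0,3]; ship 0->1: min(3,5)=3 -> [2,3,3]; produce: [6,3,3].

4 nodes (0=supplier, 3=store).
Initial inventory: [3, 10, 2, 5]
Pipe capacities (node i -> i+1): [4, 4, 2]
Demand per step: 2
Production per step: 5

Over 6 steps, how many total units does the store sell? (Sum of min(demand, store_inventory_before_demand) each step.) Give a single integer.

Answer: 12

Derivation:
Step 1: sold=2 (running total=2) -> [5 9 4 5]
Step 2: sold=2 (running total=4) -> [6 9 6 5]
Step 3: sold=2 (running total=6) -> [7 9 8 5]
Step 4: sold=2 (running total=8) -> [8 9 10 5]
Step 5: sold=2 (running total=10) -> [9 9 12 5]
Step 6: sold=2 (running total=12) -> [10 9 14 5]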